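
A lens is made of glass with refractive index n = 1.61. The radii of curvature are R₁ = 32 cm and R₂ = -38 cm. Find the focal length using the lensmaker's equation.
1/f = (n − 1)(1/R₁ − 1/R₂) → f = 28.48 cm (converging lens)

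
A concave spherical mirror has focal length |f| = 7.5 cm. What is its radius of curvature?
R = 2|f| = 15 cm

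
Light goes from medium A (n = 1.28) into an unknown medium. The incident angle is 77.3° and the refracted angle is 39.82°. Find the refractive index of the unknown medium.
n₂ = n₁·sin θ₁ / sin θ₂ = 1.95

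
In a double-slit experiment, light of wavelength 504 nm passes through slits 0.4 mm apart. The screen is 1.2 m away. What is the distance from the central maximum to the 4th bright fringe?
y = mλL/d = 6.048 mm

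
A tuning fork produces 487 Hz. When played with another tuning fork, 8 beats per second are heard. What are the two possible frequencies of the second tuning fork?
f₂ = 487 ± 8 Hz → 495 Hz or 479 Hz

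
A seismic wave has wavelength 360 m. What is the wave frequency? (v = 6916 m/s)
f = v/λ = 19.21 Hz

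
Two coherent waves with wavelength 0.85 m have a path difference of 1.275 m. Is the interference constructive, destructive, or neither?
destructive — path difference = 1.5λ, an odd multiple of λ/2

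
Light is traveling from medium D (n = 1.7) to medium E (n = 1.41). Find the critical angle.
θc = arcsin(n₂/n₁) = 56.04°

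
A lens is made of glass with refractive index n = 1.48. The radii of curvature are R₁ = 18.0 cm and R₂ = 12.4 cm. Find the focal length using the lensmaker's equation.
1/f = (n − 1)(1/R₁ − 1/R₂) → f = -83.04 cm (diverging lens)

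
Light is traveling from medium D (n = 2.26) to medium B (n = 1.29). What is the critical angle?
θc = arcsin(n₂/n₁) = 34.81°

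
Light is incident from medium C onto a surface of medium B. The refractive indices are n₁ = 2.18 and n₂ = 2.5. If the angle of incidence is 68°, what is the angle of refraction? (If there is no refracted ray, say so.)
sin θ₂ = (n₁/n₂)·sin θ₁ = 0.8085 → θ₂ = 53.95°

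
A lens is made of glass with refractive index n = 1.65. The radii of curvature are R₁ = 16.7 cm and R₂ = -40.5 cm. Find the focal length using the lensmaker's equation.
1/f = (n − 1)(1/R₁ − 1/R₂) → f = 18.19 cm (converging lens)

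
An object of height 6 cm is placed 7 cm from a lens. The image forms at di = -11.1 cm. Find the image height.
hi = (-di/do) × ho = 9.514 cm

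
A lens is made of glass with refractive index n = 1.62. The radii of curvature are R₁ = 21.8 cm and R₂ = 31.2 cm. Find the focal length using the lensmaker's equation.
1/f = (n − 1)(1/R₁ − 1/R₂) → f = 116.7 cm (converging lens)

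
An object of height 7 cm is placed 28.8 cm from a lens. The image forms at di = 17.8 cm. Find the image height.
hi = (-di/do) × ho = -4.326 cm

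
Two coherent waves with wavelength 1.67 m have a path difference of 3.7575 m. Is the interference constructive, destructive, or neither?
neither (partial) — path difference = 2.25λ, neither a whole number of wavelengths nor an odd multiple of λ/2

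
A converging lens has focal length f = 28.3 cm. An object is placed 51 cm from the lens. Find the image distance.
1/di = 1/f − 1/do → di = 63.58 cm (real image)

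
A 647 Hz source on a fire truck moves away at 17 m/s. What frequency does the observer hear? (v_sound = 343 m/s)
f_obs = f·v/(v + v_s) = 616.4 Hz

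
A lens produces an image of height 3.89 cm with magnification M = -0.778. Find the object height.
ho = |hi|/|M| = 5 cm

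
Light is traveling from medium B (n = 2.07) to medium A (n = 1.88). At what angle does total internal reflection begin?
θc = arcsin(n₂/n₁) = 65.26°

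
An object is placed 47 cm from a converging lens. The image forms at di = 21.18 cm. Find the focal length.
1/f = 1/do + 1/di → f = 14.6 cm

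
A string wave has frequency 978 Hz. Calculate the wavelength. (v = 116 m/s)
λ = v/f = 0.1186 m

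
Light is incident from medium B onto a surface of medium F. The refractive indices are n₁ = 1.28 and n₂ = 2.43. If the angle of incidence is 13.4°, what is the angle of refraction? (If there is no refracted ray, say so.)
sin θ₂ = (n₁/n₂)·sin θ₁ = 0.1221 → θ₂ = 7.012°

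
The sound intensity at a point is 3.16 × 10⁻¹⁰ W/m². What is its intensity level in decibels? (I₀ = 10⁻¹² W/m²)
β = 10·log₁₀(I/I₀) = 25 dB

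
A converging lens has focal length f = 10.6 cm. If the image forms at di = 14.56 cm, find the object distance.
1/do = 1/f − 1/di → do = 38.97 cm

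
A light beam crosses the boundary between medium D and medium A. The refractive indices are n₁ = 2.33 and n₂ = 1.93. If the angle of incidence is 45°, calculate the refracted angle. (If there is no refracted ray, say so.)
sin θ₂ = (n₁/n₂)·sin θ₁ = 0.8537 → θ₂ = 58.61°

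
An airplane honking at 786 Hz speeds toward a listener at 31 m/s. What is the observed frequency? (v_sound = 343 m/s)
f_obs = f·v/(v − v_s) = 864.1 Hz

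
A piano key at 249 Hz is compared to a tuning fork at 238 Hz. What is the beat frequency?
11 Hz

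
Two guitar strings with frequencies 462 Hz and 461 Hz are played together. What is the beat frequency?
1 Hz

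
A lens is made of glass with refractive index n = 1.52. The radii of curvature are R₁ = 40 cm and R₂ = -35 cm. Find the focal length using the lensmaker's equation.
1/f = (n − 1)(1/R₁ − 1/R₂) → f = 35.9 cm (converging lens)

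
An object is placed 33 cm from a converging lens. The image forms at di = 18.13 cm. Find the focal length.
1/f = 1/do + 1/di → f = 11.7 cm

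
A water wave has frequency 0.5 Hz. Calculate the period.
T = 1/f = 2 s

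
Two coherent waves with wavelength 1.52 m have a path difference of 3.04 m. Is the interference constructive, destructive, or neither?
constructive — path difference = 2λ, a whole number of wavelengths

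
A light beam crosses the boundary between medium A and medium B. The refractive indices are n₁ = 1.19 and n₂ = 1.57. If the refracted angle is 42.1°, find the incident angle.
sin θ₁ = (n₂/n₁)·sin θ₂ → θ₁ = 62.19°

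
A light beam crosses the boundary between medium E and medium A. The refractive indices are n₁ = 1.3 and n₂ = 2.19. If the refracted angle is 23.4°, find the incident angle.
sin θ₁ = (n₂/n₁)·sin θ₂ → θ₁ = 41.99°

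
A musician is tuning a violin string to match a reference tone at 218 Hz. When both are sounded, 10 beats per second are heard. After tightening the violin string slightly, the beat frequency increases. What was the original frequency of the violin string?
228 Hz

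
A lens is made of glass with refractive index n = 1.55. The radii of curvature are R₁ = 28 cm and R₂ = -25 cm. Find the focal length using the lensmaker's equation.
1/f = (n − 1)(1/R₁ − 1/R₂) → f = 24.01 cm (converging lens)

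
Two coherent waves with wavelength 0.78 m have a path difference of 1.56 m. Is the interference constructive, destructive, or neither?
constructive — path difference = 2λ, a whole number of wavelengths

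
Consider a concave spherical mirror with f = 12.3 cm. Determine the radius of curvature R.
R = 2|f| = 24.6 cm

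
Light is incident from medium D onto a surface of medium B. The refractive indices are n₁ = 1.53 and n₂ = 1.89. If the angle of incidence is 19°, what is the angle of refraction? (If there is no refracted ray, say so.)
sin θ₂ = (n₁/n₂)·sin θ₁ = 0.2636 → θ₂ = 15.28°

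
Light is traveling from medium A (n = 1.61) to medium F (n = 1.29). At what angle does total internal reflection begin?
θc = arcsin(n₂/n₁) = 53.25°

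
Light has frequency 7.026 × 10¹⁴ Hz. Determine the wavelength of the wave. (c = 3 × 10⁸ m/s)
λ = c/f = 427 nm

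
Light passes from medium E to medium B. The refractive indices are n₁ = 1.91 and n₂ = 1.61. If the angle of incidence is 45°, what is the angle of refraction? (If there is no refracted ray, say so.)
sin θ₂ = (n₁/n₂)·sin θ₁ = 0.8389 → θ₂ = 57.02°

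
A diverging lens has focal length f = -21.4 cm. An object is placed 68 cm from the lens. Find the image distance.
1/di = 1/f − 1/do → di = -16.28 cm (virtual image)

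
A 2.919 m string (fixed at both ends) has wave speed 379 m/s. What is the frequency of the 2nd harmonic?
fₙ = nv/(2L) = 129.8 Hz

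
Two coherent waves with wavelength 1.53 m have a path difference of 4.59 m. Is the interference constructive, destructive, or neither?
constructive — path difference = 3λ, a whole number of wavelengths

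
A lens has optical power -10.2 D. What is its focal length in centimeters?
f = 1/P = -9.804 cm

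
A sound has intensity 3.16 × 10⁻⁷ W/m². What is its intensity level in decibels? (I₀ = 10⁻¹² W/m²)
β = 10·log₁₀(I/I₀) = 55 dB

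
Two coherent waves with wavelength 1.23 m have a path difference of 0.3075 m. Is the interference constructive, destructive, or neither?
neither (partial) — path difference = 0.25λ, neither a whole number of wavelengths nor an odd multiple of λ/2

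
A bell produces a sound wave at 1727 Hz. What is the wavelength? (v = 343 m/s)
λ = v/f = 0.1986 m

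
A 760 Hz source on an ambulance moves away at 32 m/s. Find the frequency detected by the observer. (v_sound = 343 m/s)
f_obs = f·v/(v + v_s) = 695.1 Hz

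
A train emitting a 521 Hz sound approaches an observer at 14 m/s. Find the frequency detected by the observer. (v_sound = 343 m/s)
f_obs = f·v/(v − v_s) = 543.2 Hz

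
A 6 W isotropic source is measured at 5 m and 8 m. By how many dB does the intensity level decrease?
Δβ = 20·log₁₀(r₂/r₁) = 4.082 dB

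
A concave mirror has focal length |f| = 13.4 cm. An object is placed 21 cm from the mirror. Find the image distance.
f = +13.4 cm (concave); 1/di = 1/f − 1/do → di = 37.03 cm (real image, in front of mirror)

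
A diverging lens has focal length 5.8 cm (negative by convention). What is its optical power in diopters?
P = 1/f = -17.24 D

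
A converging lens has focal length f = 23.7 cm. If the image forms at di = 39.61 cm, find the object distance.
1/do = 1/f − 1/di → do = 59 cm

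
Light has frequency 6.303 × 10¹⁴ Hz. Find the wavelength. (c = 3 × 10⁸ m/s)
λ = c/f = 476 nm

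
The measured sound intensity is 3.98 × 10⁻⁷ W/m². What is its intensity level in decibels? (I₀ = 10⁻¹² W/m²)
β = 10·log₁₀(I/I₀) = 56 dB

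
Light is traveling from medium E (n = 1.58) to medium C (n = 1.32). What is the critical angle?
θc = arcsin(n₂/n₁) = 56.66°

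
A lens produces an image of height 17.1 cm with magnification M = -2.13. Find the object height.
ho = |hi|/|M| = 8.028 cm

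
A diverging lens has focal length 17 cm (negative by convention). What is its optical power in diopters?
P = 1/f = -5.882 D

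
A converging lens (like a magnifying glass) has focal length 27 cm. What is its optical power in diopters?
P = 1/f = 3.704 D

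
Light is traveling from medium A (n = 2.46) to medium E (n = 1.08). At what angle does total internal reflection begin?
θc = arcsin(n₂/n₁) = 26.04°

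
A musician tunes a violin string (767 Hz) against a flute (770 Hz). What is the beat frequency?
3 Hz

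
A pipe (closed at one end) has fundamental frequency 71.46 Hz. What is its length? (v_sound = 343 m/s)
L = v/(4f₁) = 1.2 m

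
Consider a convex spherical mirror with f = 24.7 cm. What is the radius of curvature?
R = 2|f| = 49.4 cm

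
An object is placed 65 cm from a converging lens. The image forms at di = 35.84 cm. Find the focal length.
1/f = 1/do + 1/di → f = 23.1 cm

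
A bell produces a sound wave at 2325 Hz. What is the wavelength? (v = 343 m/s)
λ = v/f = 0.1475 m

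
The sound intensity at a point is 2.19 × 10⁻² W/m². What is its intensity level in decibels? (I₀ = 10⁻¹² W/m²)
β = 10·log₁₀(I/I₀) = 103.4 dB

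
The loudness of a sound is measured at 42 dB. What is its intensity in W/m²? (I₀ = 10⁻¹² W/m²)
I = I₀·10^(β/10) = 1.58 × 10⁻⁸ W/m²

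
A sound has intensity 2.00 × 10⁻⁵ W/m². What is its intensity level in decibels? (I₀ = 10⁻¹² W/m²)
β = 10·log₁₀(I/I₀) = 73.01 dB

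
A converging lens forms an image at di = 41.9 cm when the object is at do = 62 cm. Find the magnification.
M = −di/do = -0.6758 (inverted image)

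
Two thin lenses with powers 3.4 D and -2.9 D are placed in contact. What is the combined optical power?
P_total = P₁ + P₂ = 0.5 D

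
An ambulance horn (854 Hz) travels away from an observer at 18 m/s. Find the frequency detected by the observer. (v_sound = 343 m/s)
f_obs = f·v/(v + v_s) = 811.4 Hz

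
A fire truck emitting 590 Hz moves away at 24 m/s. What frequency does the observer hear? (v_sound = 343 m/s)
f_obs = f·v/(v + v_s) = 551.4 Hz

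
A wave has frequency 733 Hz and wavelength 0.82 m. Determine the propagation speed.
v = fλ = 601.1 m/s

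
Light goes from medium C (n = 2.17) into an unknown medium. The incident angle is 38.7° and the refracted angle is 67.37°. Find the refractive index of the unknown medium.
n₂ = n₁·sin θ₁ / sin θ₂ = 1.47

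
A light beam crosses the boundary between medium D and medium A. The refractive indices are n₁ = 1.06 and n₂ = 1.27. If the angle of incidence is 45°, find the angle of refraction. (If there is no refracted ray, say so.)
sin θ₂ = (n₁/n₂)·sin θ₁ = 0.5902 → θ₂ = 36.17°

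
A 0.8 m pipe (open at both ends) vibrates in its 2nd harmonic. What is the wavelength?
λₙ = 2L/n = 0.8 m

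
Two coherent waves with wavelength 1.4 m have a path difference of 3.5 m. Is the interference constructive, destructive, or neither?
destructive — path difference = 2.5λ, an odd multiple of λ/2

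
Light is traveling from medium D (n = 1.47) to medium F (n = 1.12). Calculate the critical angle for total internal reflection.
θc = arcsin(n₂/n₁) = 49.63°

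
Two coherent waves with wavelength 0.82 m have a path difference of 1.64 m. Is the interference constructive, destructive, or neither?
constructive — path difference = 2λ, a whole number of wavelengths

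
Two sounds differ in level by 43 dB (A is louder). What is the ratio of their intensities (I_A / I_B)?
I_A/I_B = 10^(Δβ/10) = 19950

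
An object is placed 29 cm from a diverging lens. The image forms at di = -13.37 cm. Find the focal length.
1/f = 1/do + 1/di → f = -24.81 cm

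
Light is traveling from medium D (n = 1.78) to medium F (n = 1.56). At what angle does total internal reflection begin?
θc = arcsin(n₂/n₁) = 61.21°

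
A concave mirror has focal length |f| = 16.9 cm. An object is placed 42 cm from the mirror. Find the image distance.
f = +16.9 cm (concave); 1/di = 1/f − 1/do → di = 28.28 cm (real image, in front of mirror)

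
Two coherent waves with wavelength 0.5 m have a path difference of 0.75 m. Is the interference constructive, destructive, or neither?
destructive — path difference = 1.5λ, an odd multiple of λ/2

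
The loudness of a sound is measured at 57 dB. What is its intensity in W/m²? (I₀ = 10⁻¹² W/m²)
I = I₀·10^(β/10) = 5.01 × 10⁻⁷ W/m²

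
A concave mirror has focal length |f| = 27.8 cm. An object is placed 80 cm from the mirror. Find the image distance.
f = +27.8 cm (concave); 1/di = 1/f − 1/do → di = 42.61 cm (real image, in front of mirror)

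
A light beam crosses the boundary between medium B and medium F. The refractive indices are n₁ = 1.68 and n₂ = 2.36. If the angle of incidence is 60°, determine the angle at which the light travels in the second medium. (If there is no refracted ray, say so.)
sin θ₂ = (n₁/n₂)·sin θ₁ = 0.6165 → θ₂ = 38.06°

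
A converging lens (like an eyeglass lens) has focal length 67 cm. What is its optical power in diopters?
P = 1/f = 1.493 D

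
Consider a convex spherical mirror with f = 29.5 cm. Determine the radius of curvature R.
R = 2|f| = 59 cm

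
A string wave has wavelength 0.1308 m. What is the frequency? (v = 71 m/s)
f = v/λ = 542.8 Hz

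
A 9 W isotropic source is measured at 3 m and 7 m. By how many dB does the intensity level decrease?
Δβ = 20·log₁₀(r₂/r₁) = 7.36 dB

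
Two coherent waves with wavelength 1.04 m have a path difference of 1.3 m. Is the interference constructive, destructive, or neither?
neither (partial) — path difference = 1.25λ, neither a whole number of wavelengths nor an odd multiple of λ/2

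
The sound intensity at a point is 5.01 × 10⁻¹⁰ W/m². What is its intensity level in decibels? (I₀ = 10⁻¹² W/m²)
β = 10·log₁₀(I/I₀) = 27 dB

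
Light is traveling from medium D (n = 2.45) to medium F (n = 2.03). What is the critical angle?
θc = arcsin(n₂/n₁) = 55.95°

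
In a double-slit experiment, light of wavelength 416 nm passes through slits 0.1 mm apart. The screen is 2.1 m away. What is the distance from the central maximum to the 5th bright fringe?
y = mλL/d = 43.68 mm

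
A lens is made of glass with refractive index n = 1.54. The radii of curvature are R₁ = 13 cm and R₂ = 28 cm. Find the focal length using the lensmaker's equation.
1/f = (n − 1)(1/R₁ − 1/R₂) → f = 44.94 cm (converging lens)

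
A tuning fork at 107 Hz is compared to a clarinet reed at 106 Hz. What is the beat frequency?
1 Hz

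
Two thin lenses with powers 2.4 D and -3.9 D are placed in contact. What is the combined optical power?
P_total = P₁ + P₂ = -1.5 D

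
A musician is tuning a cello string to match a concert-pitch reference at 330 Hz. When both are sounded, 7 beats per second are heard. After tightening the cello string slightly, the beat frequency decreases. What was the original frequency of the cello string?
323 Hz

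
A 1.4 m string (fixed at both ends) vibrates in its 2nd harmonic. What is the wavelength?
λₙ = 2L/n = 1.4 m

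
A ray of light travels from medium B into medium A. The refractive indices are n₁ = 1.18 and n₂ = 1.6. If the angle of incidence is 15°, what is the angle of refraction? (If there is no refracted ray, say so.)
sin θ₂ = (n₁/n₂)·sin θ₁ = 0.1909 → θ₂ = 11°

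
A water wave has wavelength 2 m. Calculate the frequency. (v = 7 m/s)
f = v/λ = 3.5 Hz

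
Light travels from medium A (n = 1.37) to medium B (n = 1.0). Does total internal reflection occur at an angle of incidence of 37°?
θc = arcsin(n₂/n₁) = 46.88°; 37° < θc, so no — the ray refracts.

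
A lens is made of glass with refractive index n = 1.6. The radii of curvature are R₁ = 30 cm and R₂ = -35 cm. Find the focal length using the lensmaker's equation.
1/f = (n − 1)(1/R₁ − 1/R₂) → f = 26.92 cm (converging lens)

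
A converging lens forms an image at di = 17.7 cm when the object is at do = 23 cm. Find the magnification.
M = −di/do = -0.7696 (inverted image)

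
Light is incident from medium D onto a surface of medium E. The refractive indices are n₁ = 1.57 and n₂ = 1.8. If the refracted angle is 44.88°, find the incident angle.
sin θ₁ = (n₂/n₁)·sin θ₂ → θ₁ = 54°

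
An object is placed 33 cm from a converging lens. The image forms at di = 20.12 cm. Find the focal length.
1/f = 1/do + 1/di → f = 12.5 cm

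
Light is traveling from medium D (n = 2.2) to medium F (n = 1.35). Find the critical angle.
θc = arcsin(n₂/n₁) = 37.85°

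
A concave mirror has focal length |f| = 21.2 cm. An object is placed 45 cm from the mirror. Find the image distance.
f = +21.2 cm (concave); 1/di = 1/f − 1/do → di = 40.08 cm (real image, in front of mirror)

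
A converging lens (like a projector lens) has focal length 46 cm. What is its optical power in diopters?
P = 1/f = 2.174 D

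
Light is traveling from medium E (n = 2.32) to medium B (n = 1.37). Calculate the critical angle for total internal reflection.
θc = arcsin(n₂/n₁) = 36.19°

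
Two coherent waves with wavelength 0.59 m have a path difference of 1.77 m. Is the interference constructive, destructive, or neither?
constructive — path difference = 3λ, a whole number of wavelengths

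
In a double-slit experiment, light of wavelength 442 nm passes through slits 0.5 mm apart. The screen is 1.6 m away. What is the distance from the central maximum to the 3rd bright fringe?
y = mλL/d = 4.243 mm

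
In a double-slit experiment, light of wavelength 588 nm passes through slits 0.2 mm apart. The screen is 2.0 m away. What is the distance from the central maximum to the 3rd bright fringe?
y = mλL/d = 17.64 mm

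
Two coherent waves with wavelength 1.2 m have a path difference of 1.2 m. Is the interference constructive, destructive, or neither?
constructive — path difference = 1λ, a whole number of wavelengths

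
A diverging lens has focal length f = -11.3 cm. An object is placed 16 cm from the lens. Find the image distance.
1/di = 1/f − 1/do → di = -6.623 cm (virtual image)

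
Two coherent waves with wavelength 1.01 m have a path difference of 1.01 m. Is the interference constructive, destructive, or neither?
constructive — path difference = 1λ, a whole number of wavelengths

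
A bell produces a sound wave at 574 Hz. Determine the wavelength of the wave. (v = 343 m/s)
λ = v/f = 0.5976 m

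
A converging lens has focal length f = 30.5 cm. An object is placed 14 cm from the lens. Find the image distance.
1/di = 1/f − 1/do → di = -25.88 cm (virtual image)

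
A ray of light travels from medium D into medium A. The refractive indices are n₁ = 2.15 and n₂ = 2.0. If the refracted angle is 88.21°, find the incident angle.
sin θ₁ = (n₂/n₁)·sin θ₂ → θ₁ = 68.4°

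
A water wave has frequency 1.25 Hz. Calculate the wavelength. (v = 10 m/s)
λ = v/f = 8 m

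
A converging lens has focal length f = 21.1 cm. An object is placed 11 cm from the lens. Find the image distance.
1/di = 1/f − 1/do → di = -22.98 cm (virtual image)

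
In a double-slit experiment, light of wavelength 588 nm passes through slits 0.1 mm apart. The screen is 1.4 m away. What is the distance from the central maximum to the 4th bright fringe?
y = mλL/d = 32.93 mm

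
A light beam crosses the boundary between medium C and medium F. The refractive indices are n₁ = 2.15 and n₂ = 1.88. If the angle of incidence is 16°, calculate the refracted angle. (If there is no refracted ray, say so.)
sin θ₂ = (n₁/n₂)·sin θ₁ = 0.3152 → θ₂ = 18.37°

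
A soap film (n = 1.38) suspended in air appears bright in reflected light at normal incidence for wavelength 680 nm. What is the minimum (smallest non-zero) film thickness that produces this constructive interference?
2nt = (m − ½)λ with m = 1 → t = (m − ½)λ/(2n) = 123.2 nm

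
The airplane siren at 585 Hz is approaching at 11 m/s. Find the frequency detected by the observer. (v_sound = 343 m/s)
f_obs = f·v/(v − v_s) = 604.4 Hz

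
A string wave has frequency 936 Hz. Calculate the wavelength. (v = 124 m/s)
λ = v/f = 0.1325 m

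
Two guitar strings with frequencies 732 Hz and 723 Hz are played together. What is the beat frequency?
9 Hz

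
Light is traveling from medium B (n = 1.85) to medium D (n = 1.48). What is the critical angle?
θc = arcsin(n₂/n₁) = 53.13°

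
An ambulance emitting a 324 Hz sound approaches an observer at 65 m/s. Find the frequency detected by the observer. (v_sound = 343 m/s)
f_obs = f·v/(v − v_s) = 399.8 Hz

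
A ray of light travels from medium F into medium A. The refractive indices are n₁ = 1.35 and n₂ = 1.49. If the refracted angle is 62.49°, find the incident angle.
sin θ₁ = (n₂/n₁)·sin θ₂ → θ₁ = 78.21°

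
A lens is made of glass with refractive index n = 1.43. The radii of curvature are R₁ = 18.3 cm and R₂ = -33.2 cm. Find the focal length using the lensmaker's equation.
1/f = (n − 1)(1/R₁ − 1/R₂) → f = 27.44 cm (converging lens)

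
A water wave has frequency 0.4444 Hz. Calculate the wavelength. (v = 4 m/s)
λ = v/f = 9.001 m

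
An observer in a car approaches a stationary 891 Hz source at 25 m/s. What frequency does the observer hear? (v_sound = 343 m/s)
f_obs = f·(v + v_o)/v = 955.9 Hz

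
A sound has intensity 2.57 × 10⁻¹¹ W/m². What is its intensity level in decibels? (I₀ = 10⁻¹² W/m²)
β = 10·log₁₀(I/I₀) = 14.1 dB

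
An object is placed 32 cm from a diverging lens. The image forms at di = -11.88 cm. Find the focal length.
1/f = 1/do + 1/di → f = -18.89 cm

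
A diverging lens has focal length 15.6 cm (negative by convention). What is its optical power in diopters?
P = 1/f = -6.41 D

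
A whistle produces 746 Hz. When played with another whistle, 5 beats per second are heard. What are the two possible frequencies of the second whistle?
f₂ = 746 ± 5 Hz → 751 Hz or 741 Hz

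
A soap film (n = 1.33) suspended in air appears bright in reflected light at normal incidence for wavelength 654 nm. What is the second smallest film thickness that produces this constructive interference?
2nt = (m − ½)λ with m = 2 → t = (m − ½)λ/(2n) = 368.8 nm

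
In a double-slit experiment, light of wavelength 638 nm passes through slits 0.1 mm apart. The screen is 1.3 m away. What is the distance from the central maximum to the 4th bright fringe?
y = mλL/d = 33.18 mm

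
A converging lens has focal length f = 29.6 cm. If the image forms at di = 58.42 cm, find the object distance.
1/do = 1/f − 1/di → do = 60 cm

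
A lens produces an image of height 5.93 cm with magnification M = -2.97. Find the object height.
ho = |hi|/|M| = 1.997 cm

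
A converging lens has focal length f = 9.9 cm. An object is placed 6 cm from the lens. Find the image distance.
1/di = 1/f − 1/do → di = -15.23 cm (virtual image)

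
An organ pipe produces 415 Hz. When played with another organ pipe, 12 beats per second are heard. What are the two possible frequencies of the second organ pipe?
f₂ = 415 ± 12 Hz → 427 Hz or 403 Hz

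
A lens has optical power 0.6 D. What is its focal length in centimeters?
f = 1/P = 166.7 cm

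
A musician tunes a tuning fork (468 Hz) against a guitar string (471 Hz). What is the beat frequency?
3 Hz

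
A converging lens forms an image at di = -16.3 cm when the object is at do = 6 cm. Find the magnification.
M = −di/do = 2.717 (upright image)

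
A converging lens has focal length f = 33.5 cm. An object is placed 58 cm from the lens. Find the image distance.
1/di = 1/f − 1/do → di = 79.31 cm (real image)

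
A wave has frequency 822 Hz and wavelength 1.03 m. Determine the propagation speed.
v = fλ = 846.7 m/s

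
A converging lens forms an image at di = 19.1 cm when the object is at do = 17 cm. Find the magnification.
M = −di/do = -1.124 (inverted image)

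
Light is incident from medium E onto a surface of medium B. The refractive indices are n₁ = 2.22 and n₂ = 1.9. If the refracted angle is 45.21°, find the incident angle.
sin θ₁ = (n₂/n₁)·sin θ₂ → θ₁ = 37.4°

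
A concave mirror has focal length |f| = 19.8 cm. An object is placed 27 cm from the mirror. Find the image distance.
f = +19.8 cm (concave); 1/di = 1/f − 1/do → di = 74.25 cm (real image, in front of mirror)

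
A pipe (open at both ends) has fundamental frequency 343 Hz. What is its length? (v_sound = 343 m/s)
L = v/(2f₁) = 0.5 m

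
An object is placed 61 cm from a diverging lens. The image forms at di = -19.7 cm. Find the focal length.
1/f = 1/do + 1/di → f = -29.1 cm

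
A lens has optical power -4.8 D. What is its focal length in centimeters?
f = 1/P = -20.83 cm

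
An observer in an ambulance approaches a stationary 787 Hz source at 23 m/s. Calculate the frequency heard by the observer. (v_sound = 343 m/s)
f_obs = f·(v + v_o)/v = 839.8 Hz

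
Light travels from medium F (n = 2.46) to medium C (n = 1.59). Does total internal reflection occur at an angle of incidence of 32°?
θc = arcsin(n₂/n₁) = 40.27°; 32° < θc, so no — the ray refracts.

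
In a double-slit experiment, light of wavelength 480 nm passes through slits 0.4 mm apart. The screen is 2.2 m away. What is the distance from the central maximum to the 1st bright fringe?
y = mλL/d = 2.64 mm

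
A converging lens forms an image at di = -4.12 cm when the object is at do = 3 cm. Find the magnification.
M = −di/do = 1.373 (upright image)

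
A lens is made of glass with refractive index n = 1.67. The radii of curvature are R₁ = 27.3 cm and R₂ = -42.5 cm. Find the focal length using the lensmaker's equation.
1/f = (n − 1)(1/R₁ − 1/R₂) → f = 24.81 cm (converging lens)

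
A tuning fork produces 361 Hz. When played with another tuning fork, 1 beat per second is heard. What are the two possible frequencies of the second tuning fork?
f₂ = 361 ± 1 Hz → 362 Hz or 360 Hz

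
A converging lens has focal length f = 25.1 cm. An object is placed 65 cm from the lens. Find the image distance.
1/di = 1/f − 1/do → di = 40.89 cm (real image)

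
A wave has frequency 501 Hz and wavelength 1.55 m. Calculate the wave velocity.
v = fλ = 776.6 m/s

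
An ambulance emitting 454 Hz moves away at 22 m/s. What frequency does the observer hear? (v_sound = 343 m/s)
f_obs = f·v/(v + v_s) = 426.6 Hz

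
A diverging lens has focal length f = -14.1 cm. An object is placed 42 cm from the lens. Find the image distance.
1/di = 1/f − 1/do → di = -10.56 cm (virtual image)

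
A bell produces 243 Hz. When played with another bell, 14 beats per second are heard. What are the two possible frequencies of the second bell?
f₂ = 243 ± 14 Hz → 257 Hz or 229 Hz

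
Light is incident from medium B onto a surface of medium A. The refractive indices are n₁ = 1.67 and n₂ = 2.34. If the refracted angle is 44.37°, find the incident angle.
sin θ₁ = (n₂/n₁)·sin θ₂ → θ₁ = 78.48°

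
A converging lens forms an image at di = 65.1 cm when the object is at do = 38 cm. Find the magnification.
M = −di/do = -1.713 (inverted image)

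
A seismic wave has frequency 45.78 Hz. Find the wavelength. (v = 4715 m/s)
λ = v/f = 103 m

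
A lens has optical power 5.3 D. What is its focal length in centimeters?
f = 1/P = 18.87 cm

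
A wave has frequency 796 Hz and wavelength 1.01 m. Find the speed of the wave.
v = fλ = 804 m/s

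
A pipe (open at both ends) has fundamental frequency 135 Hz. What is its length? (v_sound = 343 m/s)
L = v/(2f₁) = 1.27 m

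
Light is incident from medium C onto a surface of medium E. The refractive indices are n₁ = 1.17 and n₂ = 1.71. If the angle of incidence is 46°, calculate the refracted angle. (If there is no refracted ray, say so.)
sin θ₂ = (n₁/n₂)·sin θ₁ = 0.4922 → θ₂ = 29.48°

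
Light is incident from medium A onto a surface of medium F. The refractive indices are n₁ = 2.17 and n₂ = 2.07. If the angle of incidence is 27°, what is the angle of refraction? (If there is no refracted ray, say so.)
sin θ₂ = (n₁/n₂)·sin θ₁ = 0.4759 → θ₂ = 28.42°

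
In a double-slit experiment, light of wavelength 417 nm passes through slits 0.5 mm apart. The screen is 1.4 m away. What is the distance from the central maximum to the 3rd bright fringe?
y = mλL/d = 3.503 mm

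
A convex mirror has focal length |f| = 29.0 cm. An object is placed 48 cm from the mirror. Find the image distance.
f = −29.0 cm (convex); 1/di = 1/f − 1/do → di = -18.08 cm (virtual image, behind mirror)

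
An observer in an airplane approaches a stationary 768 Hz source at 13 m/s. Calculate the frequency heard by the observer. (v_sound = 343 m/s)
f_obs = f·(v + v_o)/v = 797.1 Hz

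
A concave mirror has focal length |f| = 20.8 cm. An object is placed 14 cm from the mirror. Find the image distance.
f = +20.8 cm (concave); 1/di = 1/f − 1/do → di = -42.82 cm (virtual image, behind mirror)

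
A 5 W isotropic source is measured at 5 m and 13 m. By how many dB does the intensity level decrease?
Δβ = 20·log₁₀(r₂/r₁) = 8.299 dB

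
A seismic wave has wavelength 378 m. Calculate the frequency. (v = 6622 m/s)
f = v/λ = 17.52 Hz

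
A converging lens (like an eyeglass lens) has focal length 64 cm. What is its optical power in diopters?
P = 1/f = 1.562 D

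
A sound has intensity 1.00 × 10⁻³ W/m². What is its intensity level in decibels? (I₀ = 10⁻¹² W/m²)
β = 10·log₁₀(I/I₀) = 90 dB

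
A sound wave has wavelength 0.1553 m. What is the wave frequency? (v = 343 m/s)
f = v/λ = 2209 Hz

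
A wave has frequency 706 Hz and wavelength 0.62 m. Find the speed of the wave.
v = fλ = 437.7 m/s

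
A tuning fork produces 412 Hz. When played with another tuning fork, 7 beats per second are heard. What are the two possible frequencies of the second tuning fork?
f₂ = 412 ± 7 Hz → 419 Hz or 405 Hz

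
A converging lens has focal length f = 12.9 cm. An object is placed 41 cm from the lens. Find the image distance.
1/di = 1/f − 1/do → di = 18.82 cm (real image)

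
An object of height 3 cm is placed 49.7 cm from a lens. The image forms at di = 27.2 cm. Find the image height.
hi = (-di/do) × ho = -1.642 cm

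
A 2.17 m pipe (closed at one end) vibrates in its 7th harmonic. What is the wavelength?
λₙ = 4L/n = 1.24 m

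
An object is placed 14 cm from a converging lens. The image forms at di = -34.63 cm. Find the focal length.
1/f = 1/do + 1/di → f = 23.5 cm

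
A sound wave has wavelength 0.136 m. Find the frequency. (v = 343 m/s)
f = v/λ = 2522 Hz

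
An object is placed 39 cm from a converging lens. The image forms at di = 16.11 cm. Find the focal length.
1/f = 1/do + 1/di → f = 11.4 cm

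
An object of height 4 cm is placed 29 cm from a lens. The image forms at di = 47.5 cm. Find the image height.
hi = (-di/do) × ho = -6.552 cm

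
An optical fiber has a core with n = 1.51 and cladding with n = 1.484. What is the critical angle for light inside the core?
θc = arcsin(n_cladding/n_core) = 79.35°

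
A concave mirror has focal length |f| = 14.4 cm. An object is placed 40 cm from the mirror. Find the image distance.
f = +14.4 cm (concave); 1/di = 1/f − 1/do → di = 22.5 cm (real image, in front of mirror)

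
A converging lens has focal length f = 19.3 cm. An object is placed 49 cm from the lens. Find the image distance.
1/di = 1/f − 1/do → di = 31.84 cm (real image)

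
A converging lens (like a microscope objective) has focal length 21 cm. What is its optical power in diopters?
P = 1/f = 4.762 D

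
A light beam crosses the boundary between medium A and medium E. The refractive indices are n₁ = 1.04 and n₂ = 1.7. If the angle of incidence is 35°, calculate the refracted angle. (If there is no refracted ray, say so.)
sin θ₂ = (n₁/n₂)·sin θ₁ = 0.3509 → θ₂ = 20.54°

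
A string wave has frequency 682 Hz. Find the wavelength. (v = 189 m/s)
λ = v/f = 0.2771 m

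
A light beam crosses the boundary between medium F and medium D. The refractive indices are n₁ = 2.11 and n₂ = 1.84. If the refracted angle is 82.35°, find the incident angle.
sin θ₁ = (n₂/n₁)·sin θ₂ → θ₁ = 59.8°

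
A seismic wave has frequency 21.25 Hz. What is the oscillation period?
T = 1/f = 0.04706 s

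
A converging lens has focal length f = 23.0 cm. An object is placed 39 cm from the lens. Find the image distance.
1/di = 1/f − 1/do → di = 56.06 cm (real image)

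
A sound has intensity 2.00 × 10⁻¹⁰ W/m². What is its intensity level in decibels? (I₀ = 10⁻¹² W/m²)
β = 10·log₁₀(I/I₀) = 23.01 dB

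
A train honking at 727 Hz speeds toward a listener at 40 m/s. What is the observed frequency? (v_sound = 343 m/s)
f_obs = f·v/(v − v_s) = 823 Hz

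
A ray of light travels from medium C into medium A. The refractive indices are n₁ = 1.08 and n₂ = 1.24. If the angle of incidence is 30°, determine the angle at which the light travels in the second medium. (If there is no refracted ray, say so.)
sin θ₂ = (n₁/n₂)·sin θ₁ = 0.4355 → θ₂ = 25.82°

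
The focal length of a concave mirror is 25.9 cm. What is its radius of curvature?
R = 2|f| = 51.8 cm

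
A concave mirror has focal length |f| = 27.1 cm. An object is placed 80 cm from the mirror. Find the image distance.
f = +27.1 cm (concave); 1/di = 1/f − 1/do → di = 40.98 cm (real image, in front of mirror)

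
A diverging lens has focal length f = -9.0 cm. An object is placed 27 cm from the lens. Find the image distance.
1/di = 1/f − 1/do → di = -6.75 cm (virtual image)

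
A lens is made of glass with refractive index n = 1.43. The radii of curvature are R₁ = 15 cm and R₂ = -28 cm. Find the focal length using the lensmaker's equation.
1/f = (n − 1)(1/R₁ − 1/R₂) → f = 22.71 cm (converging lens)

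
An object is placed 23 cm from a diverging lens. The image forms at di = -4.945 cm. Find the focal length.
1/f = 1/do + 1/di → f = -6.299 cm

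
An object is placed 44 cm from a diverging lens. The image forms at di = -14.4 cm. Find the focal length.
1/f = 1/do + 1/di → f = -21.41 cm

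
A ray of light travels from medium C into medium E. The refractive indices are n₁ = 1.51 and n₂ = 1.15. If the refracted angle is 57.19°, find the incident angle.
sin θ₁ = (n₂/n₁)·sin θ₂ → θ₁ = 39.8°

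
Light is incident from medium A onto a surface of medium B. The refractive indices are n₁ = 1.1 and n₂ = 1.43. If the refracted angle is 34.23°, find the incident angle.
sin θ₁ = (n₂/n₁)·sin θ₂ → θ₁ = 46.99°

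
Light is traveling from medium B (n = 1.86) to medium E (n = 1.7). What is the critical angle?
θc = arcsin(n₂/n₁) = 66.06°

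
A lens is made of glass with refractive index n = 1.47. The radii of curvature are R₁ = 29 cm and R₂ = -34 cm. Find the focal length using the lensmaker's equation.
1/f = (n − 1)(1/R₁ − 1/R₂) → f = 33.3 cm (converging lens)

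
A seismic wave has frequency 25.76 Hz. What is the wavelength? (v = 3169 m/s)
λ = v/f = 123 m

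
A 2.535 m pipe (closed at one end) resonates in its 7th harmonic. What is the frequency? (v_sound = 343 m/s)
fₙ = nv/(4L) = 236.8 Hz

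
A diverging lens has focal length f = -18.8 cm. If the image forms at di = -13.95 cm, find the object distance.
1/do = 1/f − 1/di → do = 54.07 cm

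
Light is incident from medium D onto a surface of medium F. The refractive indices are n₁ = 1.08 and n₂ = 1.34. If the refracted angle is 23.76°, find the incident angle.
sin θ₁ = (n₂/n₁)·sin θ₂ → θ₁ = 29.99°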